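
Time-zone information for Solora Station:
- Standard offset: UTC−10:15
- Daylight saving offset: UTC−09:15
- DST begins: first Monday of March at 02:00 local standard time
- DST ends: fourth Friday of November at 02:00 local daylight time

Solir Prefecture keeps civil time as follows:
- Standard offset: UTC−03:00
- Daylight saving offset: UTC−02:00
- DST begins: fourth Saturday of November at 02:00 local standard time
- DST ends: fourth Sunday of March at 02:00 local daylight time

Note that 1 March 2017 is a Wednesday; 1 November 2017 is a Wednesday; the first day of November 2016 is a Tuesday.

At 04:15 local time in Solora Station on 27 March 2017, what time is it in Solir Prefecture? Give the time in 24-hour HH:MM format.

1 March 2017 is a Wednesday, so the first Monday is March 6.
1 November 2017 is a Wednesday, so the first Friday is November 3 and the fourth is November 24.
27 March 2017 lies within the daylight-saving period (6 March – 24 November), so Solora Station is on daylight time, UTC−09:15.
04:15 Solora Station + 9h15m = 13:30 UTC.
1 November 2016 is a Tuesday, so the first Saturday is November 5 and the fourth is November 26.
1 March 2017 is a Wednesday, so the first Sunday is March 5 and the fourth is March 26.
At the standard offset (UTC−03:00), 13:30 UTC − 3h = 10:30 Solir Prefecture standard time.
The standard-time date in Solir Prefecture, 27 March 2017, does not fall between 26 November 2016 and 26 March 2017, so daylight saving is not in effect and Solir Prefecture is at UTC−03:00.
13:30 UTC − 3h = 10:30 Solir Prefecture.

10:30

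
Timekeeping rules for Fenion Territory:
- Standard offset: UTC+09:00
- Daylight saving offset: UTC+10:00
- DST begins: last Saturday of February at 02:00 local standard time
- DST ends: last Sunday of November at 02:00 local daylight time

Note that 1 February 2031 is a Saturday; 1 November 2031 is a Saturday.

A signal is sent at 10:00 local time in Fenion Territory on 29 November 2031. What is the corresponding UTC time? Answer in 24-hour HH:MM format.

1 February 2031 is a Saturday, so Saturdays fall on 1, 8, 15, 22; the last is February 22.
1 November 2031 is a Saturday, so Sundays fall on 2, 9, 16, 23, 30; the last is November 30.
29 November 2031 falls between 22 February and 30 November, so daylight saving is in effect and Fenion Territory is at UTC+10:00.
10:00 local − 10h = 00:00 UTC.

00:00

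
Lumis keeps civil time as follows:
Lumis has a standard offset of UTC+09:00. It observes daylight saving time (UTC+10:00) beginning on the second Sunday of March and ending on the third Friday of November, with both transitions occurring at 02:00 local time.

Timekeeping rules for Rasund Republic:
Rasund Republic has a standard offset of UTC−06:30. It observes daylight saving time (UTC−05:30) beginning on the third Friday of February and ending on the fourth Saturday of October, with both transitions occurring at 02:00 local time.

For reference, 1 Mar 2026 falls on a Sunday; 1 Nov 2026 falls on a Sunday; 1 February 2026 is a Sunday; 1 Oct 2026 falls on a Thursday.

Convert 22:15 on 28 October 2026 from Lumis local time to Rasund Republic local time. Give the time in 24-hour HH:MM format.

05:45

1 March 2026 is a Sunday, so the first Sunday is March 1 and the second is March 8.
1 November 2026 is a Sunday, so the first Friday is November 6 and the third is November 20.
28 October 2026 lies within the daylight-saving period (8 March – 20 November), so Lumis is on daylight time, UTC+10:00.
22:15 Lumis − 10h = 12:15 UTC.
1 February 2026 is a Sunday, so the first Friday is February 6 and the third is February 20.
1 October 2026 is a Thursday, so the first Saturday is October 3 and the fourth is October 24.
At the standard offset (UTC−06:30), 12:15 UTC − 6h30m = 05:45 Rasund Republic standard time.
Daylight saving runs 20 February – 24 October; the standard-time date in Rasund Republic, 28 October 2026, is outside that window, so Rasund Republic is on standard time at UTC−06:30.
12:15 UTC − 6h30m = 05:45 Rasund Republic.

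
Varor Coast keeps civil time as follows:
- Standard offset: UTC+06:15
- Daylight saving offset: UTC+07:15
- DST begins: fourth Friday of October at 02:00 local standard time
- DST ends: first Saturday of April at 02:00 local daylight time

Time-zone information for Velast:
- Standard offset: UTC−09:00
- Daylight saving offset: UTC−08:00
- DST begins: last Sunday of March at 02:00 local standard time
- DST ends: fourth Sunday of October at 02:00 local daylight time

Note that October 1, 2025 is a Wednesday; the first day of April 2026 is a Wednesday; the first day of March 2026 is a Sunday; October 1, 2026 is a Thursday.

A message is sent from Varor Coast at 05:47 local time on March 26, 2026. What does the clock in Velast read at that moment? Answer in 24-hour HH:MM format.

1 October 2025 is a Wednesday, so the first Friday is October 3 and the fourth is October 24.
1 April 2026 is a Wednesday, so the first Saturday is April 4.
Daylight saving runs 24 October 2025 – 4 April 2026; March 26, 2026 is inside that window, so Varor Coast is at UTC+07:15.
05:47 Varor Coast − 7h15m = 22:32 UTC (rolling into the previous day, 25 March 2026).
1 March 2026 is a Sunday, so Sundays fall on 1, 8, 15, 22, 29; the last is March 29.
1 October 2026 is a Thursday, so the first Sunday is October 4 and the fourth is October 25.
At the standard offset (UTC−09:00), 22:32 UTC − 9h = 13:32 Velast standard time.
The standard-time date in Velast, March 25, 2026, is outside the daylight-saving period (29 March – 25 October), so Velast is on standard time, UTC−09:00.
22:32 UTC − 9h = 13:32 Velast.

13:32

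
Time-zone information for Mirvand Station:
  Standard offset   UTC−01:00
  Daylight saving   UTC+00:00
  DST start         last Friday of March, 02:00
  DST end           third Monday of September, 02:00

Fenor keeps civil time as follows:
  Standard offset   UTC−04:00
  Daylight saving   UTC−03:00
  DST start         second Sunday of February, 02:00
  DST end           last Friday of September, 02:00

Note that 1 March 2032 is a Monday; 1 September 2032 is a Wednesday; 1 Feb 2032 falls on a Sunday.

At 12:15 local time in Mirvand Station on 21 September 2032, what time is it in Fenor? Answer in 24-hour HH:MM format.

10:15

1 March 2032 is a Monday, so Fridays fall on 5, 12, 19, 26; the last is March 26.
1 September 2032 is a Wednesday, so the first Monday is September 6 and the third is September 20.
Daylight saving runs 26 March – 20 September; 21 September 2032 is outside that window, so Mirvand Station is on standard time at UTC−01:00.
12:15 Mirvand Station + 1h = 13:15 UTC.
1 February 2032 is a Sunday, so the first Sunday is February 1 and the second is February 8.
1 September 2032 is a Wednesday, so Fridays fall on 3, 10, 17, 24; the last is September 24.
At the standard offset (UTC−04:00), 13:15 UTC − 4h = 09:15 Fenor standard time.
Daylight saving runs 8 February – 24 September; the standard-time date in Fenor, 21 September 2032, is inside that window, so Fenor is at UTC−03:00.
13:15 UTC − 3h = 10:15 Fenor.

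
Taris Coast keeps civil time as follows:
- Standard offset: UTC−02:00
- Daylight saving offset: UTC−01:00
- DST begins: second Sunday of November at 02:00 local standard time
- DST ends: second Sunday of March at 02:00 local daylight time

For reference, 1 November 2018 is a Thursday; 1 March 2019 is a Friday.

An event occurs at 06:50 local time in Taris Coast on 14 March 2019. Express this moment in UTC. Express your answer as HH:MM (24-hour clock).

1 November 2018 is a Thursday, so the first Sunday is November 4 and the second is November 11.
1 March 2019 is a Friday, so the first Sunday is March 3 and the second is March 10.
14 March 2019 does not fall between 11 November 2018 and 10 March 2019, so daylight saving is not in effect and Taris Coast is at UTC−02:00.
06:50 local + 2h = 08:50 UTC.

08:50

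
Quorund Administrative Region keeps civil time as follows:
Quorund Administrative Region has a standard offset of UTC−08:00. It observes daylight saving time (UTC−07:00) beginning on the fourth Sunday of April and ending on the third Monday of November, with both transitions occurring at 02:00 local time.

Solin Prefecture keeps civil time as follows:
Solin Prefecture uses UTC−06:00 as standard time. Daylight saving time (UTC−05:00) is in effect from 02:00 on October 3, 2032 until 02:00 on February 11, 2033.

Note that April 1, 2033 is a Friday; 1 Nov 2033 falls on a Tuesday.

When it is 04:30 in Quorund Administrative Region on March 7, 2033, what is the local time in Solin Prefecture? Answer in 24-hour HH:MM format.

06:30

1 April 2033 is a Friday, so the first Sunday is April 3 and the fourth is April 24.
1 November 2033 is a Tuesday, so the first Monday is November 7 and the third is November 21.
March 7, 2033 is outside the daylight-saving period (24 April – 21 November), so Quorund Administrative Region is on standard time, UTC−08:00.
04:30 Quorund Administrative Region + 8h = 12:30 UTC.
At the standard offset (UTC−06:00), 12:30 UTC − 6h = 06:30 Solin Prefecture standard time.
Daylight saving runs 3 October 2032 – 11 February 2033; the standard-time date in Solin Prefecture, March 7, 2033, is outside that window, so Solin Prefecture is on standard time at UTC−06:00.
12:30 UTC − 6h = 06:30 Solin Prefecture.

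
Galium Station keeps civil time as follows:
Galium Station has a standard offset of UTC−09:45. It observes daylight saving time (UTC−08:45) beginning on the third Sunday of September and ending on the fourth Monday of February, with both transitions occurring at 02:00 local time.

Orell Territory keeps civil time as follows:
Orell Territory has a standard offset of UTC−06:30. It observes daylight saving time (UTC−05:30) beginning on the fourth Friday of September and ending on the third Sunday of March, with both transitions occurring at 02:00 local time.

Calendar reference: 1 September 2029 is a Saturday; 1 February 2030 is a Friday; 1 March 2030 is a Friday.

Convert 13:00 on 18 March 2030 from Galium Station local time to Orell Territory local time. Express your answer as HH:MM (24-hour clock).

16:15

1 September 2029 is a Saturday, so the first Sunday is September 2 and the third is September 16.
1 February 2030 is a Friday, so the first Monday is February 4 and the fourth is February 25.
Daylight saving runs 16 September 2029 – 25 February 2030; 18 March 2030 is outside that window, so Galium Station is on standard time at UTC−09:45.
13:00 Galium Station + 9h45m = 22:45 UTC.
1 September 2029 is a Saturday, so the first Friday is September 7 and the fourth is September 28.
1 March 2030 is a Friday, so the first Sunday is March 3 and the third is March 17.
At the standard offset (UTC−06:30), 22:45 UTC − 6h30m = 16:15 Orell Territory standard time.
The standard-time date in Orell Territory, 18 March 2030, is outside the daylight-saving period (28 September 2029 – 17 March 2030), so Orell Territory is on standard time, UTC−06:30.
22:45 UTC − 6h30m = 16:15 Orell Territory.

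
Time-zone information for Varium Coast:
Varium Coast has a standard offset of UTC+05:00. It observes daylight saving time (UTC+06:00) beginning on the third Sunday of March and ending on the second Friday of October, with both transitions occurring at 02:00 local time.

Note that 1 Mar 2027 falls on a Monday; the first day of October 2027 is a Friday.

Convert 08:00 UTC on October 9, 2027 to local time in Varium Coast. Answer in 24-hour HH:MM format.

13:00

1 March 2027 is a Monday, so the first Sunday is March 7 and the third is March 21.
1 October 2027 is a Friday, so the first Friday is October 1 and the second is October 8.
At the standard offset (UTC+05:00), 08:00 UTC + 5h = 13:00 Varium Coast standard time.
Daylight saving runs 21 March – 8 October; the standard-time date in Varium Coast, October 9, 2027, is outside that window, so Varium Coast is on standard time at UTC+05:00.
08:00 UTC + 5h = 13:00 local.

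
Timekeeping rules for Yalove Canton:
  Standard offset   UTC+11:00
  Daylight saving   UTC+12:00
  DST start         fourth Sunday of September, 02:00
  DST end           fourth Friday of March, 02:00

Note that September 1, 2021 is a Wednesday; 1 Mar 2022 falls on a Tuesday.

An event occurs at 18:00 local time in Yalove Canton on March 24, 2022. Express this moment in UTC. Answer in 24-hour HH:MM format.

1 September 2021 is a Wednesday, so the first Sunday is September 5 and the fourth is September 26.
1 March 2022 is a Tuesday, so the first Friday is March 4 and the fourth is March 25.
Daylight saving runs 26 September 2021 – 25 March 2022; March 24, 2022 is inside that window, so Yalove Canton is at UTC+12:00.
18:00 local − 12h = 06:00 UTC.

06:00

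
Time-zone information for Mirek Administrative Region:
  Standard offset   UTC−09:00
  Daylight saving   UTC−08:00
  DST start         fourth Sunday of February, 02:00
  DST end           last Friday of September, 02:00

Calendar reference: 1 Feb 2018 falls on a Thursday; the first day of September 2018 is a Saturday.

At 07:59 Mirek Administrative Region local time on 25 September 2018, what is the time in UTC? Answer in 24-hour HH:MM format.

15:59

1 February 2018 is a Thursday, so the first Sunday is February 4 and the fourth is February 25.
1 September 2018 is a Saturday, so Fridays fall on 7, 14, 21, 28; the last is September 28.
25 September 2018 falls between 25 February and 28 September, so daylight saving is in effect and Mirek Administrative Region is at UTC−08:00.
07:59 local + 8h = 15:59 UTC.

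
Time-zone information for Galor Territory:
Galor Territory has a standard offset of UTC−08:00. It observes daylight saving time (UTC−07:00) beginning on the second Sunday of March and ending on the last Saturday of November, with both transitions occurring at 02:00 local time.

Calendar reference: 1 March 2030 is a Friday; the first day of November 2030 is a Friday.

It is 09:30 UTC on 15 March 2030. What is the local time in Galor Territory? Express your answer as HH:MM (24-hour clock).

1 March 2030 is a Friday, so the first Sunday is March 3 and the second is March 10.
1 November 2030 is a Friday, so Saturdays fall on 2, 9, 16, 23, 30; the last is November 30.
At the standard offset (UTC−08:00), 09:30 UTC − 8h = 01:30 Galor Territory standard time.
The standard-time date in Galor Territory, 15 March 2030, falls between 10 March and 30 November, so daylight saving is in effect and Galor Territory is at UTC−07:00.
09:30 UTC − 7h = 02:30 local.

02:30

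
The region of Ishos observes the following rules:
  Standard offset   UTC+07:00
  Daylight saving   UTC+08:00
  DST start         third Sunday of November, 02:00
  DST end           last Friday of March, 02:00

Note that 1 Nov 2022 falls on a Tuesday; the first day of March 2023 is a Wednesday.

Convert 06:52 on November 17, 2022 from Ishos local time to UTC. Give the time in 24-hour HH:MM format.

23:52

1 November 2022 is a Tuesday, so the first Sunday is November 6 and the third is November 20.
1 March 2023 is a Wednesday, so Fridays fall on 3, 10, 17, 24, 31; the last is March 31.
Daylight saving runs 20 November 2022 – 31 March 2023; November 17, 2022 is outside that window, so Ishos is on standard time at UTC+07:00.
06:52 local − 7h = 23:52 UTC (rolling into the previous day, 16 November 2022).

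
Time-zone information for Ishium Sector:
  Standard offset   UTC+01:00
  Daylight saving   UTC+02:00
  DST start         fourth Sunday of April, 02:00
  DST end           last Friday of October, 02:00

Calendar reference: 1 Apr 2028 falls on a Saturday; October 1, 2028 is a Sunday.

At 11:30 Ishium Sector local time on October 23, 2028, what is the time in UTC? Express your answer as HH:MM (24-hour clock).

1 April 2028 is a Saturday, so the first Sunday is April 2 and the fourth is April 23.
1 October 2028 is a Sunday, so Fridays fall on 6, 13, 20, 27; the last is October 27.
October 23, 2028 lies within the daylight-saving period (23 April – 27 October), so Ishium Sector is on daylight time, UTC+02:00.
11:30 local − 2h = 09:30 UTC.

09:30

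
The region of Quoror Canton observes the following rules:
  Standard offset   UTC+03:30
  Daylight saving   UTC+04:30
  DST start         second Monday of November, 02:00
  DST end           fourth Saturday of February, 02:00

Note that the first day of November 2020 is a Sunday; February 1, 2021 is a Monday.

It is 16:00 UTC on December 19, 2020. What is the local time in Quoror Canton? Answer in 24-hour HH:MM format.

1 November 2020 is a Sunday, so the first Monday is November 2 and the second is November 9.
1 February 2021 is a Monday, so the first Saturday is February 6 and the fourth is February 27.
At the standard offset (UTC+03:30), 16:00 UTC + 3h30m = 19:30 Quoror Canton standard time.
The standard-time date in Quoror Canton, December 19, 2020, falls between 9 November 2020 and 27 February 2021, so daylight saving is in effect and Quoror Canton is at UTC+04:30.
16:00 UTC + 4h30m = 20:30 local.

20:30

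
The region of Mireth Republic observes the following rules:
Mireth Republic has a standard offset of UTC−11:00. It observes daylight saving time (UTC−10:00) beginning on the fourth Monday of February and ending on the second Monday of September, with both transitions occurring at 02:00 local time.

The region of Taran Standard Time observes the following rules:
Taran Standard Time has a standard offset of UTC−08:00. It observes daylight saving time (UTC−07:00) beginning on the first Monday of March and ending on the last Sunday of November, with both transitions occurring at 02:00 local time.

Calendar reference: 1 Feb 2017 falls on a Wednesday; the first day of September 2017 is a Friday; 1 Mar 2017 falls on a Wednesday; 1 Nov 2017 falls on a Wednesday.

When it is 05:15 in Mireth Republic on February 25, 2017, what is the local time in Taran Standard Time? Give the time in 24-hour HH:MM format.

08:15

1 February 2017 is a Wednesday, so the first Monday is February 6 and the fourth is February 27.
1 September 2017 is a Friday, so the first Monday is September 4 and the second is September 11.
February 25, 2017 is outside the daylight-saving period (27 February – 11 September), so Mireth Republic is on standard time, UTC−11:00.
05:15 Mireth Republic + 11h = 16:15 UTC.
1 March 2017 is a Wednesday, so the first Monday is March 6.
1 November 2017 is a Wednesday, so Sundays fall on 5, 12, 19, 26; the last is November 26.
At the standard offset (UTC−08:00), 16:15 UTC − 8h = 08:15 Taran Standard Time standard time.
Daylight saving runs 6 March – 26 November; the standard-time date in Taran Standard Time, February 25, 2017, is outside that window, so Taran Standard Time is on standard time at UTC−08:00.
16:15 UTC − 8h = 08:15 Taran Standard Time.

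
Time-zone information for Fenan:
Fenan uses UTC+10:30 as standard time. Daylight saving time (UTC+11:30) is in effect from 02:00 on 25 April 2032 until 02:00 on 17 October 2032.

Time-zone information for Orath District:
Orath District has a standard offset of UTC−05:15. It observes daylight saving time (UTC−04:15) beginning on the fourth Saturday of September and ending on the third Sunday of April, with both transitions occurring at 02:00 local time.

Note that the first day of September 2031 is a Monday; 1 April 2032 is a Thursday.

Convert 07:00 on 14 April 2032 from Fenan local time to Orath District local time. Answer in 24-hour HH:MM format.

14 April 2032 is outside the daylight-saving period (25 April – 17 October), so Fenan is on standard time, UTC+10:30.
07:00 Fenan − 10h30m = 20:30 UTC (rolling into the previous day, 13 April 2032).
1 September 2031 is a Monday, so the first Saturday is September 6 and the fourth is September 27.
1 April 2032 is a Thursday, so the first Sunday is April 4 and the third is April 18.
At the standard offset (UTC−05:15), 20:30 UTC − 5h15m = 15:15 Orath District standard time.
The standard-time date in Orath District, 13 April 2032, falls between 27 September 2031 and 18 April 2032, so daylight saving is in effect and Orath District is at UTC−04:15.
20:30 UTC − 4h15m = 16:15 Orath District.

16:15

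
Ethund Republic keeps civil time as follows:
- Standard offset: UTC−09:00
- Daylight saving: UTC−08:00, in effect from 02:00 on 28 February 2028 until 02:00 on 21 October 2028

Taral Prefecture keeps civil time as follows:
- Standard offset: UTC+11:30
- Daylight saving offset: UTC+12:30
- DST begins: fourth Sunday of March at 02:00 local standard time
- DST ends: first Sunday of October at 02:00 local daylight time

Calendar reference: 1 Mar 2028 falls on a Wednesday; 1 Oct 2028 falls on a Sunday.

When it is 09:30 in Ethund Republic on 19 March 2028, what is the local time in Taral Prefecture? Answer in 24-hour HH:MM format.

05:00

Daylight saving runs 28 February – 21 October; 19 March 2028 is inside that window, so Ethund Republic is at UTC−08:00.
09:30 Ethund Republic + 8h = 17:30 UTC.
1 March 2028 is a Wednesday, so the first Sunday is March 5 and the fourth is March 26.
1 October 2028 is a Sunday, so the first Sunday is October 1.
At the standard offset (UTC+11:30), 17:30 UTC + 11h30m = 05:00 Taral Prefecture standard time (rolling into the next day, 20 March 2028).
Daylight saving runs 26 March – 1 October; the standard-time date in Taral Prefecture, 20 March 2028, is outside that window, so Taral Prefecture is on standard time at UTC+11:30.
17:30 UTC + 11h30m = 05:00 Taral Prefecture (rolling into the next day, 20 March 2028).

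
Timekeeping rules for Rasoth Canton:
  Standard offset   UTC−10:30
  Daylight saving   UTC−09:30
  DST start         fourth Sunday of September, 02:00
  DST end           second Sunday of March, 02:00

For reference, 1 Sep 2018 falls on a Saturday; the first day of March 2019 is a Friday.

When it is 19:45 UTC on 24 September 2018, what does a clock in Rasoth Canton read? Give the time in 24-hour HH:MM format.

1 September 2018 is a Saturday, so the first Sunday is September 2 and the fourth is September 23.
1 March 2019 is a Friday, so the first Sunday is March 3 and the second is March 10.
At the standard offset (UTC−10:30), 19:45 UTC − 10h30m = 09:15 Rasoth Canton standard time.
The standard-time date in Rasoth Canton, 24 September 2018, falls between 23 September 2018 and 10 March 2019, so daylight saving is in effect and Rasoth Canton is at UTC−09:30.
19:45 UTC − 9h30m = 10:15 local.

10:15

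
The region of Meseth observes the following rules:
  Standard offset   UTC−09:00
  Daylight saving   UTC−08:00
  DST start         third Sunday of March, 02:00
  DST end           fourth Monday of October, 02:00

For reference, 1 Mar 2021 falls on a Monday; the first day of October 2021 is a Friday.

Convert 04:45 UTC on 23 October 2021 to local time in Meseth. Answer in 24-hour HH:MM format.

1 March 2021 is a Monday, so the first Sunday is March 7 and the third is March 21.
1 October 2021 is a Friday, so the first Monday is October 4 and the fourth is October 25.
At the standard offset (UTC−09:00), 04:45 UTC − 9h = 19:45 Meseth standard time (rolling into the previous day, 22 October 2021).
The standard-time date in Meseth, 22 October 2021, falls between 21 March and 25 October, so daylight saving is in effect and Meseth is at UTC−08:00.
04:45 UTC − 8h = 20:45 local (rolling into the previous day, 22 October 2021).

20:45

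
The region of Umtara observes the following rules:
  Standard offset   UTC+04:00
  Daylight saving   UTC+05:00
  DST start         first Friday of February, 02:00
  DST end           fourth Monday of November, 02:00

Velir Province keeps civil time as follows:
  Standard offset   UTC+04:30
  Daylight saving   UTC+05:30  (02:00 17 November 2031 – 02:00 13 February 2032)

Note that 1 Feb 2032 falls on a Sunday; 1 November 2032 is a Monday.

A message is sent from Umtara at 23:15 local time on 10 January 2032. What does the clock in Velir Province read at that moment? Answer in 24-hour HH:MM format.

00:45

1 February 2032 is a Sunday, so the first Friday is February 6.
1 November 2032 is a Monday, so the first Monday is November 1 and the fourth is November 22.
10 January 2032 is outside the daylight-saving period (6 February – 22 November), so Umtara is on standard time, UTC+04:00.
23:15 Umtara − 4h = 19:15 UTC.
At the standard offset (UTC+04:30), 19:15 UTC + 4h30m = 23:45 Velir Province standard time.
The standard-time date in Velir Province, 10 January 2032, falls between 17 November 2031 and 13 February 2032, so daylight saving is in effect and Velir Province is at UTC+05:30.
19:15 UTC + 5h30m = 00:45 Velir Province (rolling into the next day, 11 January 2032).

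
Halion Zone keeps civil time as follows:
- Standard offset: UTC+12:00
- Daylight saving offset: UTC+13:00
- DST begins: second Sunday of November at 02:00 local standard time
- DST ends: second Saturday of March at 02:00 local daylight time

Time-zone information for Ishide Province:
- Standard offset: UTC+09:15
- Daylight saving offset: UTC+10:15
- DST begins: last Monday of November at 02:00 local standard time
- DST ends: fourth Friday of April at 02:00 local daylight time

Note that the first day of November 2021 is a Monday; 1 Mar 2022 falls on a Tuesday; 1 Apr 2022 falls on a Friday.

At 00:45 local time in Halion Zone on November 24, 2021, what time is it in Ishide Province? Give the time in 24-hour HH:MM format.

1 November 2021 is a Monday, so the first Sunday is November 7 and the second is November 14.
1 March 2022 is a Tuesday, so the first Saturday is March 5 and the second is March 12.
November 24, 2021 falls between 14 November 2021 and 12 March 2022, so daylight saving is in effect and Halion Zone is at UTC+13:00.
00:45 Halion Zone − 13h = 11:45 UTC (rolling into the previous day, 23 November 2021).
1 November 2021 is a Monday, so Mondays fall on 1, 8, 15, 22, 29; the last is November 29.
1 April 2022 is a Friday, so the first Friday is April 1 and the fourth is April 22.
At the standard offset (UTC+09:15), 11:45 UTC + 9h15m = 21:00 Ishide Province standard time.
The standard-time date in Ishide Province, November 23, 2021, is outside the daylight-saving period (29 November 2021 – 22 April 2022), so Ishide Province is on standard time, UTC+09:15.
11:45 UTC + 9h15m = 21:00 Ishide Province.

21:00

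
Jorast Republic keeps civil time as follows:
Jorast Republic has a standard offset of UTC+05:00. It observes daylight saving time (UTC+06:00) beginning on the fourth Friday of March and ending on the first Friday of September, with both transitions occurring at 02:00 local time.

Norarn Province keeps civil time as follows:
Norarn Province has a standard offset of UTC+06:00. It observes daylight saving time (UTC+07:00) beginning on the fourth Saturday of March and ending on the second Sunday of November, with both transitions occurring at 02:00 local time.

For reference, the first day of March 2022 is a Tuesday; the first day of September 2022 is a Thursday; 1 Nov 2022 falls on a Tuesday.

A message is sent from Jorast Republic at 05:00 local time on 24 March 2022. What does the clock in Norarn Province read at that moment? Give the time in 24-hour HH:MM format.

06:00

1 March 2022 is a Tuesday, so the first Friday is March 4 and the fourth is March 25.
1 September 2022 is a Thursday, so the first Friday is September 2.
24 March 2022 is outside the daylight-saving period (25 March – 2 September), so Jorast Republic is on standard time, UTC+05:00.
05:00 Jorast Republic − 5h = 00:00 UTC.
1 March 2022 is a Tuesday, so the first Saturday is March 5 and the fourth is March 26.
1 November 2022 is a Tuesday, so the first Sunday is November 6 and the second is November 13.
At the standard offset (UTC+06:00), 00:00 UTC + 6h = 06:00 Norarn Province standard time.
The standard-time date in Norarn Province, 24 March 2022, does not fall between 26 March and 13 November, so daylight saving is not in effect and Norarn Province is at UTC+06:00.
00:00 UTC + 6h = 06:00 Norarn Province.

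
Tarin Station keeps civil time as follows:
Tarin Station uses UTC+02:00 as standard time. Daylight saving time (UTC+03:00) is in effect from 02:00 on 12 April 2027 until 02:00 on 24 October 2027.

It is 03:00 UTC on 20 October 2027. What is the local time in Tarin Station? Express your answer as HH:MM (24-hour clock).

06:00

At the standard offset (UTC+02:00), 03:00 UTC + 2h = 05:00 Tarin Station standard time.
Daylight saving runs 12 April – 24 October; the standard-time date in Tarin Station, 20 October 2027, is inside that window, so Tarin Station is at UTC+03:00.
03:00 UTC + 3h = 06:00 local.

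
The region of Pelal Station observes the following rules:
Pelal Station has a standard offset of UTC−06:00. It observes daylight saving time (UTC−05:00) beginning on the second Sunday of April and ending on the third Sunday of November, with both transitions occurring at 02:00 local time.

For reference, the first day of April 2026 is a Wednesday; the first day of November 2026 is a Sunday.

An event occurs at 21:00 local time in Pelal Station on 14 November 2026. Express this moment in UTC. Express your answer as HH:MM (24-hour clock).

1 April 2026 is a Wednesday, so the first Sunday is April 5 and the second is April 12.
1 November 2026 is a Sunday, so the first Sunday is November 1 and the third is November 15.
14 November 2026 falls between 12 April and 15 November, so daylight saving is in effect and Pelal Station is at UTC−05:00.
21:00 local + 5h = 02:00 UTC (rolling into the next day, 15 November 2026).

02:00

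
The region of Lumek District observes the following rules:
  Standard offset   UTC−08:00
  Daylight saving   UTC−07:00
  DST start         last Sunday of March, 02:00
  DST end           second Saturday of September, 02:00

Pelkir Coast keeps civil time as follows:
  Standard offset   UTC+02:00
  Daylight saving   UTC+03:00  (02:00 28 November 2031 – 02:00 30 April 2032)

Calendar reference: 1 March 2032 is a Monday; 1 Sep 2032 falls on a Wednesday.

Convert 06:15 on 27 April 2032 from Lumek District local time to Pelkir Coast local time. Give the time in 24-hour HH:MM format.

16:15

1 March 2032 is a Monday, so Sundays fall on 7, 14, 21, 28; the last is March 28.
1 September 2032 is a Wednesday, so the first Saturday is September 4 and the second is September 11.
Daylight saving runs 28 March – 11 September; 27 April 2032 is inside that window, so Lumek District is at UTC−07:00.
06:15 Lumek District + 7h = 13:15 UTC.
At the standard offset (UTC+02:00), 13:15 UTC + 2h = 15:15 Pelkir Coast standard time.
Daylight saving runs 28 November 2031 – 30 April 2032; the standard-time date in Pelkir Coast, 27 April 2032, is inside that window, so Pelkir Coast is at UTC+03:00.
13:15 UTC + 3h = 16:15 Pelkir Coast.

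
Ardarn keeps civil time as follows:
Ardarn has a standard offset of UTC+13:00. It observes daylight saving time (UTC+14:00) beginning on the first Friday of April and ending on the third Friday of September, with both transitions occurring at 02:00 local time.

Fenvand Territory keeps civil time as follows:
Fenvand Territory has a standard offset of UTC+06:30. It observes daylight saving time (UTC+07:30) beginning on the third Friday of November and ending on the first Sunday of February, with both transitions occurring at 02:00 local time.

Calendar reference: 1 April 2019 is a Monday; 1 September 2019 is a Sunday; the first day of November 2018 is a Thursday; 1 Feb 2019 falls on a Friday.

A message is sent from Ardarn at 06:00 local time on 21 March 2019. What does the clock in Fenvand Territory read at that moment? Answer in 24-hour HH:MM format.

23:30

1 April 2019 is a Monday, so the first Friday is April 5.
1 September 2019 is a Sunday, so the first Friday is September 6 and the third is September 20.
21 March 2019 does not fall between 5 April and 20 September, so daylight saving is not in effect and Ardarn is at UTC+13:00.
06:00 Ardarn − 13h = 17:00 UTC (rolling into the previous day, 20 March 2019).
1 November 2018 is a Thursday, so the first Friday is November 2 and the third is November 16.
1 February 2019 is a Friday, so the first Sunday is February 3.
At the standard offset (UTC+06:30), 17:00 UTC + 6h30m = 23:30 Fenvand Territory standard time.
Daylight saving runs 16 November 2018 – 3 February 2019; the standard-time date in Fenvand Territory, 20 March 2019, is outside that window, so Fenvand Territory is on standard time at UTC+06:30.
17:00 UTC + 6h30m = 23:30 Fenvand Territory.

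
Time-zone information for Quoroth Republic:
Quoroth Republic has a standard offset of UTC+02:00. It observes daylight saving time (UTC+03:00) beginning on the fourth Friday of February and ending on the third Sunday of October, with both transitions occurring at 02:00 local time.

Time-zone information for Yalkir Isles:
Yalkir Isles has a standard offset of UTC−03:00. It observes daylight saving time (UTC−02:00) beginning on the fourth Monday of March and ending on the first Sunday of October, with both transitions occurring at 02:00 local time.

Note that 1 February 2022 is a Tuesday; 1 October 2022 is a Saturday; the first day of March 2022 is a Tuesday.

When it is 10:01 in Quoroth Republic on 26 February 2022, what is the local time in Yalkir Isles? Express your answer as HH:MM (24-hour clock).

1 February 2022 is a Tuesday, so the first Friday is February 4 and the fourth is February 25.
1 October 2022 is a Saturday, so the first Sunday is October 2 and the third is October 16.
Daylight saving runs 25 February – 16 October; 26 February 2022 is inside that window, so Quoroth Republic is at UTC+03:00.
10:01 Quoroth Republic − 3h = 07:01 UTC.
1 March 2022 is a Tuesday, so the first Monday is March 7 and the fourth is March 28.
1 October 2022 is a Saturday, so the first Sunday is October 2.
At the standard offset (UTC−03:00), 07:01 UTC − 3h = 04:01 Yalkir Isles standard time.
The standard-time date in Yalkir Isles, 26 February 2022, is outside the daylight-saving period (28 March – 2 October), so Yalkir Isles is on standard time, UTC−03:00.
07:01 UTC − 3h = 04:01 Yalkir Isles.

04:01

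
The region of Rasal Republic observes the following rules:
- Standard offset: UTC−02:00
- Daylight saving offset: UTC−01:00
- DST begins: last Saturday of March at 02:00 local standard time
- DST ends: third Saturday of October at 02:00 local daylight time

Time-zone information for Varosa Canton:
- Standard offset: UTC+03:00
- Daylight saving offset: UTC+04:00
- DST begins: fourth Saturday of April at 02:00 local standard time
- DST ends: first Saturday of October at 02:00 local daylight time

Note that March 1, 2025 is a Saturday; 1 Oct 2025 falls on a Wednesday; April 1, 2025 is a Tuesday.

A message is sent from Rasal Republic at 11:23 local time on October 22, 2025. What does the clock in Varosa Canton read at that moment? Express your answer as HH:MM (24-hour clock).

16:23

1 March 2025 is a Saturday, so Saturdays fall on 1, 8, 15, 22, 29; the last is March 29.
1 October 2025 is a Wednesday, so the first Saturday is October 4 and the third is October 18.
October 22, 2025 does not fall between 29 March and 18 October, so daylight saving is not in effect and Rasal Republic is at UTC−02:00.
11:23 Rasal Republic + 2h = 13:23 UTC.
1 April 2025 is a Tuesday, so the first Saturday is April 5 and the fourth is April 26.
1 October 2025 is a Wednesday, so the first Saturday is October 4.
At the standard offset (UTC+03:00), 13:23 UTC + 3h = 16:23 Varosa Canton standard time.
Daylight saving runs 26 April – 4 October; the standard-time date in Varosa Canton, October 22, 2025, is outside that window, so Varosa Canton is on standard time at UTC+03:00.
13:23 UTC + 3h = 16:23 Varosa Canton.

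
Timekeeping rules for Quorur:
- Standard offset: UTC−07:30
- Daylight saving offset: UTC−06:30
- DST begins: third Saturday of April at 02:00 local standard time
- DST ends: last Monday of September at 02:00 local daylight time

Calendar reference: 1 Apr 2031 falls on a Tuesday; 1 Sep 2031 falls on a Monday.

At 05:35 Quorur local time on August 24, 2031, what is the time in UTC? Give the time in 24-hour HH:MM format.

1 April 2031 is a Tuesday, so the first Saturday is April 5 and the third is April 19.
1 September 2031 is a Monday, so Mondays fall on 1, 8, 15, 22, 29; the last is September 29.
Daylight saving runs 19 April – 29 September; August 24, 2031 is inside that window, so Quorur is at UTC−06:30.
05:35 local + 6h30m = 12:05 UTC.

12:05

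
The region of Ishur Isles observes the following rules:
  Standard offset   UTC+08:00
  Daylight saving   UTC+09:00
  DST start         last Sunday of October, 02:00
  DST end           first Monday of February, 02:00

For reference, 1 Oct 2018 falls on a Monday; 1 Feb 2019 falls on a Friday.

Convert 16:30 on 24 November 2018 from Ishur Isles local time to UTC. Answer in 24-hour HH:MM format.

1 October 2018 is a Monday, so Sundays fall on 7, 14, 21, 28; the last is October 28.
1 February 2019 is a Friday, so the first Monday is February 4.
24 November 2018 falls between 28 October 2018 and 4 February 2019, so daylight saving is in effect and Ishur Isles is at UTC+09:00.
16:30 local − 9h = 07:30 UTC.

07:30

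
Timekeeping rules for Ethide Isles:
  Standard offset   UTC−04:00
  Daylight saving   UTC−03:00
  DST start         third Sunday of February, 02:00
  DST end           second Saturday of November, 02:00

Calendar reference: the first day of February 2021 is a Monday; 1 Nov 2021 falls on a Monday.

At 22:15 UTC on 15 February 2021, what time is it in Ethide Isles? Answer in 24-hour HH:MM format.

18:15

1 February 2021 is a Monday, so the first Sunday is February 7 and the third is February 21.
1 November 2021 is a Monday, so the first Saturday is November 6 and the second is November 13.
At the standard offset (UTC−04:00), 22:15 UTC − 4h = 18:15 Ethide Isles standard time.
The standard-time date in Ethide Isles, 15 February 2021, is outside the daylight-saving period (21 February – 13 November), so Ethide Isles is on standard time, UTC−04:00.
22:15 UTC − 4h = 18:15 local.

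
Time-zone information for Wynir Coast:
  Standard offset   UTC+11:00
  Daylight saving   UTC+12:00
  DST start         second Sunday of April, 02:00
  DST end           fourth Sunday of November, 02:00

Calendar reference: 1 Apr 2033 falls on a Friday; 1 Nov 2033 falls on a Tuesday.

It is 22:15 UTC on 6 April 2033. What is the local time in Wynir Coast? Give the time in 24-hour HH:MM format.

1 April 2033 is a Friday, so the first Sunday is April 3 and the second is April 10.
1 November 2033 is a Tuesday, so the first Sunday is November 6 and the fourth is November 27.
At the standard offset (UTC+11:00), 22:15 UTC + 11h = 09:15 Wynir Coast standard time (rolling into the next day, 7 April 2033).
The standard-time date in Wynir Coast, 7 April 2033, is outside the daylight-saving period (10 April – 27 November), so Wynir Coast is on standard time, UTC+11:00.
22:15 UTC + 11h = 09:15 local (rolling into the next day, 7 April 2033).

09:15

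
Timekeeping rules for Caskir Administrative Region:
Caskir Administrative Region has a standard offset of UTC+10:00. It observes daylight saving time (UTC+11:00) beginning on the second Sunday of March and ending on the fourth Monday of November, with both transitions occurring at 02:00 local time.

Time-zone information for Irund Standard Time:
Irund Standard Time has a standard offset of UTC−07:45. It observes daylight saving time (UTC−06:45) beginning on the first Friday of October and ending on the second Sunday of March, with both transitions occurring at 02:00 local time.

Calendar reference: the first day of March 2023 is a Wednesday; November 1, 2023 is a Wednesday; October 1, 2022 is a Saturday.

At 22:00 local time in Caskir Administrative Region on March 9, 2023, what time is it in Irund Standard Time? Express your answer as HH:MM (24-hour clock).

1 March 2023 is a Wednesday, so the first Sunday is March 5 and the second is March 12.
1 November 2023 is a Wednesday, so the first Monday is November 6 and the fourth is November 27.
Daylight saving runs 12 March – 27 November; March 9, 2023 is outside that window, so Caskir Administrative Region is on standard time at UTC+10:00.
22:00 Caskir Administrative Region − 10h = 12:00 UTC.
1 October 2022 is a Saturday, so the first Friday is October 7.
1 March 2023 is a Wednesday, so the first Sunday is March 5 and the second is March 12.
At the standard offset (UTC−07:45), 12:00 UTC − 7h45m = 04:15 Irund Standard Time standard time.
Daylight saving runs 7 October 2022 – 12 March 2023; the standard-time date in Irund Standard Time, March 9, 2023, is inside that window, so Irund Standard Time is at UTC−06:45.
12:00 UTC − 6h45m = 05:15 Irund Standard Time.

05:15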